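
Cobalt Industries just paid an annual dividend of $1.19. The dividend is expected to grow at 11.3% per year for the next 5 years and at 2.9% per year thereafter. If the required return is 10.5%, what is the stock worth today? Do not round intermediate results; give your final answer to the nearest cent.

$22.78

D_1 = 1.32447
D_2 = 1.47414
D_3 = 1.64071
D_4 = 1.82611
D_5 = 2.03246
Terminal value at year 5: TV = D_5×(1+g_2)/(r−g_2) = 2.09141/0.076 = 27.51849
P_0 = D_1/(1+r)^1 + D_2/(1+r)^2 + D_3/(1+r)^3 + D_4/(1+r)^4 + D_5/(1+r)^5 + TV/(1+r)^5
    = 1.19862 + 1.20729 + 1.21603 + 1.22484 + 1.23371 + 16.70372 = 22.78420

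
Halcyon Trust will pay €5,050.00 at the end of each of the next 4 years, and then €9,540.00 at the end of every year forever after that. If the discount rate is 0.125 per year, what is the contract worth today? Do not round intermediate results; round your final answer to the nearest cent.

PV of 4-year annuity: €5,050.00 × [1 − (1+0.125)^−4] / 0.125 = 15178.47889
Perpetuity value at year 4: €9,540.00 / 0.125 = 76320.00000
PV of perpetuity: 76320.00000 / (1+0.125)^4 = 47646.20027
Total PV = 15178.47889 + 47646.20027 = 62824.67916

€62824.68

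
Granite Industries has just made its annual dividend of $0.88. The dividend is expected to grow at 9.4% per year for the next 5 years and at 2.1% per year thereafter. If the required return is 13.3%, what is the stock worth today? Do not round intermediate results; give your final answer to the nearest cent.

$10.70

D_1 = 0.96272
D_2 = 1.05322
D_3 = 1.15222
D_4 = 1.26053
D_5 = 1.37902
Terminal value at year 5: TV = D_5×(1+g_2)/(r−g_2) = 1.40798/0.112 = 12.57121
P_0 = D_1/(1+r)^1 + D_2/(1+r)^2 + D_3/(1+r)^3 + D_4/(1+r)^4 + D_5/(1+r)^5 + TV/(1+r)^5
    = 0.84971 + 0.82046 + 0.79222 + 0.76495 + 0.73862 + 6.73329 = 10.69925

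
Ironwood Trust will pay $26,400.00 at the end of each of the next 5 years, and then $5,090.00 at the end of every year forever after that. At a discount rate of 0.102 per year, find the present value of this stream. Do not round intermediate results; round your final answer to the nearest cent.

$130272.57

PV of 5-year annuity: $26,400.00 × [1 − (1+0.102)^−5] / 0.102 = 99567.53708
Perpetuity value at year 5: $5,090.00 / 0.102 = 49901.96078
PV of perpetuity: 49901.96078 / (1+0.102)^5 = 30705.03792
Total PV = 99567.53708 + 30705.03792 = 130272.57500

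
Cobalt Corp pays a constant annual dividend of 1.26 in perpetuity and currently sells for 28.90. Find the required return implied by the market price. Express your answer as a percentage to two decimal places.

P = C/r ⇒ r = C/P = 1.26/28.90 = 0.043599

4.36%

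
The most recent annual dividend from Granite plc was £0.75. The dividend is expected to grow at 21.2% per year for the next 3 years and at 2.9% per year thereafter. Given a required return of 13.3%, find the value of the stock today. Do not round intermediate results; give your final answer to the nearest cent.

£11.66

D_1 = 0.90900
D_2 = 1.10171
D_3 = 1.33527
Terminal value at year 3: TV = D_3×(1+g_2)/(r−g_2) = 1.37399/0.104 = 13.21147
P_0 = D_1/(1+r)^1 + D_2/(1+r)^2 + D_3/(1+r)^3 + TV/(1+r)^3
    = 0.80229 + 0.85824 + 0.91808 + 9.08367 = 11.66228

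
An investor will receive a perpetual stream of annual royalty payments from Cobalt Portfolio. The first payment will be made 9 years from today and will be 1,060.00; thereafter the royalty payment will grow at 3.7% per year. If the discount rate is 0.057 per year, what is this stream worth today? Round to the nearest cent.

34015.43

Value at end of year 8: C₁ / (r − g) = 1,060.00 / (0.057 − 0.037) = 53,000.0000
Discount to today: PV = 53,000.0000 / (1 + 0.057)^8 = 53,000.0000 / 1.558116 = 34,015.43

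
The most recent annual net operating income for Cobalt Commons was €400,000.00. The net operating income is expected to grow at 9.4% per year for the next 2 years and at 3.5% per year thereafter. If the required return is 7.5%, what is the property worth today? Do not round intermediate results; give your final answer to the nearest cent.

€11540427.91

D_1 = 437600.00000
D_2 = 478734.40000
Terminal value at year 2: TV = D_2×(1+g_2)/(r−g_2) = 495490.10400/0.04 = 12387252.60000
P_0 = D_1/(1+r)^1 + D_2/(1+r)^2 + TV/(1+r)^2
    = 407069.76744 + 414264.48891 + 10719093.65062 = 11540427.90698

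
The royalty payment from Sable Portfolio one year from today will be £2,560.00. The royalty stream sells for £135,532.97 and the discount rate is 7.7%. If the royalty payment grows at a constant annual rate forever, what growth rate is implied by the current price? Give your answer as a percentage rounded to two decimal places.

P = D₁/(r−g) ⇒ g = r − D₁/P = 0.077 − £2,560.00/£135,532.97 = 0.058112

5.81%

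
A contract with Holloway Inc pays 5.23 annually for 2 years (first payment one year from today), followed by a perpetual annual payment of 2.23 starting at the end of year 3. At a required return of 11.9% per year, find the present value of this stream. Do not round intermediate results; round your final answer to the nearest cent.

23.82

PV of 2-year annuity: 5.23 × [1 − (1+0.119)^−2] / 0.119 = 8.85060
Perpetuity value at year 2: 2.23 / 0.119 = 18.73950
PV of perpetuity: 18.73950 / (1+0.119)^2 = 14.96572
Total PV = 8.85060 + 14.96572 = 23.81632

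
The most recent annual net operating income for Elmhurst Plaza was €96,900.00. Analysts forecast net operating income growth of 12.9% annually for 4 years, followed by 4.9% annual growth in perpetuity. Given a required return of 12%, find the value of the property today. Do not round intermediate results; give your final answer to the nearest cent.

€1873688.22

D_1 = 109400.10000
D_2 = 123512.71290
D_3 = 139445.85286
D_4 = 157434.36788
Terminal value at year 4: TV = D_4×(1+g_2)/(r−g_2) = 165148.65191/0.071 = 2326037.35084
P_0 = D_1/(1+r)^1 + D_2/(1+r)^2 + D_3/(1+r)^3 + D_4/(1+r)^4 + TV/(1+r)^4
    = 97678.66071 + 98463.57852 + 99254.80371 + 100052.38695 + 1478238.78751 = 1873688.21740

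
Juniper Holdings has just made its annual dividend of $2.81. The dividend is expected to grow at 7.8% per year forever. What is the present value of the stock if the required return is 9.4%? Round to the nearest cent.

$189.32

D₁ = D₀ × (1 + g) = $2.81 × 1.078 = $3.0292
Growing perpetuity: P = D₁ / (r − g) = $3.0292 / (0.094 − 0.078) = $189.32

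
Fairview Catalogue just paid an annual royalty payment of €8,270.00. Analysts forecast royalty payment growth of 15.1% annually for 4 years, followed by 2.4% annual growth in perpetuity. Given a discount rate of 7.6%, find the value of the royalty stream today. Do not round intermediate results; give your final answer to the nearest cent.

D_1 = 9518.77000
D_2 = 10956.10427
D_3 = 12610.47601
D_4 = 14514.65789
Terminal value at year 4: TV = D_4×(1+g_2)/(r−g_2) = 14863.00968/0.052 = 285827.10928
P_0 = D_1/(1+r)^1 + D_2/(1+r)^2 + D_3/(1+r)^3 + D_4/(1+r)^4 + TV/(1+r)^4
    = 8846.44052 + 9463.06045 + 10122.66038 + 10828.23615 + 213232.95810 = 252493.35560

€252493.36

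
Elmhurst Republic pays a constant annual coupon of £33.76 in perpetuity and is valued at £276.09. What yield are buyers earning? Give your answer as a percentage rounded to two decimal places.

P = C/r ⇒ r = C/P = £33.76/£276.09 = 0.122279

12.23%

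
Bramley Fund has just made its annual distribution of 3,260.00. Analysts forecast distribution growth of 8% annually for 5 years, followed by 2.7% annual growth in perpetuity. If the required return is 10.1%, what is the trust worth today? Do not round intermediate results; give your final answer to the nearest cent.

56480.91

D_1 = 3520.80000
D_2 = 3802.46400
D_3 = 4106.66112
D_4 = 4435.19401
D_5 = 4790.00953
Terminal value at year 5: TV = D_5×(1+g_2)/(r−g_2) = 4919.33979/0.074 = 66477.56470
P_0 = D_1/(1+r)^1 + D_2/(1+r)^2 + D_3/(1+r)^3 + D_4/(1+r)^4 + D_5/(1+r)^5 + TV/(1+r)^5
    = 3197.82016 + 3136.82632 + 3076.99584 + 3018.30655 + 2960.73667 + 41090.22378 = 56480.90933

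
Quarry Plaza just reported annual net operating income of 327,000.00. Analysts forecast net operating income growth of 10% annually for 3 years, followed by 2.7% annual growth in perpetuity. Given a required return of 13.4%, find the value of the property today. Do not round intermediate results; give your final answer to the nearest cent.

D_1 = 359700.00000
D_2 = 395670.00000
D_3 = 435237.00000
Terminal value at year 3: TV = D_3×(1+g_2)/(r−g_2) = 446988.39900/0.107 = 4177461.67290
P_0 = D_1/(1+r)^1 + D_2/(1+r)^2 + D_3/(1+r)^3 + TV/(1+r)^3
    = 317195.76720 + 307685.48846 + 298460.35036 + 2864661.49364 = 3788003.09965

3788003.10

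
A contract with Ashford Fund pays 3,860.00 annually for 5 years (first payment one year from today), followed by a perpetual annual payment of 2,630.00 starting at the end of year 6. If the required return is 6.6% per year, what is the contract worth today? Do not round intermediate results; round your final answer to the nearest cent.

44946.20

PV of 5-year annuity: 3,860.00 × [1 − (1+0.066)^−5] / 0.066 = 15997.72336
Perpetuity value at year 5: 2,630.00 / 0.066 = 39848.48485
PV of perpetuity: 39848.48485 / (1+0.066)^5 = 28948.48162
Total PV = 15997.72336 + 28948.48162 = 44946.20499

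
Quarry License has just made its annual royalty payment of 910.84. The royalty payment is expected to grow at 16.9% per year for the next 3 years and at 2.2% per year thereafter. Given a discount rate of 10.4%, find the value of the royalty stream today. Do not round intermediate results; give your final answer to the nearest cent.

16544.79

D_1 = 1064.77196
D_2 = 1244.71842
D_3 = 1455.07583
Terminal value at year 3: TV = D_3×(1+g_2)/(r−g_2) = 1487.08750/0.082 = 18135.21345
P_0 = D_1/(1+r)^1 + D_2/(1+r)^2 + D_3/(1+r)^3 + TV/(1+r)^3
    = 964.46736 + 1021.25212 + 1081.38019 + 13477.68964 = 16544.78930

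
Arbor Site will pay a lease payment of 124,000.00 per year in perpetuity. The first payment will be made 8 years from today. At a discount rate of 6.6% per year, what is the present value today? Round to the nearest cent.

Value at end of year 7: C / r = 124,000.00 / 0.066 = 1,878,787.8788
Discount to today: PV = 1,878,787.8788 / (1 + 0.066)^7 = 1,878,787.8788 / 1.564229 = 1,201,094.88

1201094.88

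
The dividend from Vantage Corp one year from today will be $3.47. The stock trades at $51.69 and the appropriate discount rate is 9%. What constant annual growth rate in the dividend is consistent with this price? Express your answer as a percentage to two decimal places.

P = D₁/(r−g) ⇒ g = r − D₁/P = 0.09 − $3.47/$51.69 = 0.022869

2.29%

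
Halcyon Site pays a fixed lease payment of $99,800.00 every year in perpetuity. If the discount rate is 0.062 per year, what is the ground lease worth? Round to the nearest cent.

$1609677.42

Level perpetuity: PV = C / r = $99,800.00 / 0.062 = $1,609,677.42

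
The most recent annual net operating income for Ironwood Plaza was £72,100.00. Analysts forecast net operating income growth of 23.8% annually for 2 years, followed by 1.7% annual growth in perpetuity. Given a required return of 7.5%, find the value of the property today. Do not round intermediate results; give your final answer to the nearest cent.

D_1 = 89259.80000
D_2 = 110503.63240
Terminal value at year 2: TV = D_2×(1+g_2)/(r−g_2) = 112382.19415/0.058 = 1937624.03708
P_0 = D_1/(1+r)^1 + D_2/(1+r)^2 + TV/(1+r)^2
    = 83032.37209 + 95622.39688 + 1676689.26951 = 1855344.03849

£1855344.04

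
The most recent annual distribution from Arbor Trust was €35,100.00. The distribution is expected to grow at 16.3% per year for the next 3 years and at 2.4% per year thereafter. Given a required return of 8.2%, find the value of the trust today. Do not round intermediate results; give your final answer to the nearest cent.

D_1 = 40821.30000
D_2 = 47475.17190
D_3 = 55213.62492
Terminal value at year 3: TV = D_3×(1+g_2)/(r−g_2) = 56538.75192/0.058 = 974806.06755
P_0 = D_1/(1+r)^1 + D_2/(1+r)^2 + D_3/(1+r)^3 + TV/(1+r)^3
    = 37727.63401 + 40551.97630 + 43587.75271 + 769549.28927 = 891416.65229

€891416.65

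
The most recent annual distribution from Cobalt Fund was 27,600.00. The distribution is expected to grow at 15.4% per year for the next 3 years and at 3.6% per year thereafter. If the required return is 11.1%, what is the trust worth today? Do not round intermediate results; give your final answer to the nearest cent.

D_1 = 31850.40000
D_2 = 36755.36160
D_3 = 42415.68729
Terminal value at year 3: TV = D_3×(1+g_2)/(r−g_2) = 43942.65203/0.075 = 585902.02705
P_0 = D_1/(1+r)^1 + D_2/(1+r)^2 + D_3/(1+r)^3 + TV/(1+r)^3
    = 28668.22682 + 29777.79816 + 30930.31420 + 427250.74012 = 516627.07930

516627.08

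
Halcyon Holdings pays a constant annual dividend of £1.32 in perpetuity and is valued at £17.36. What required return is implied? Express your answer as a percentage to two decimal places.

7.60%

P = C/r ⇒ r = C/P = £1.32/£17.36 = 0.076037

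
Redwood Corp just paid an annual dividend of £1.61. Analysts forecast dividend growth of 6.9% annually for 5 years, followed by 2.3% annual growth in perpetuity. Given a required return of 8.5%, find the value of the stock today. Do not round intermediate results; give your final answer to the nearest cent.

D_1 = 1.72109
D_2 = 1.83985
D_3 = 1.96679
D_4 = 2.10250
D_5 = 2.24758
Terminal value at year 5: TV = D_5×(1+g_2)/(r−g_2) = 2.29927/0.062 = 37.08501
P_0 = D_1/(1+r)^1 + D_2/(1+r)^2 + D_3/(1+r)^3 + D_4/(1+r)^4 + D_5/(1+r)^5 + TV/(1+r)^5
    = 1.58626 + 1.56287 + 1.53982 + 1.51711 + 1.49474 + 24.66321 = 32.36401

£32.36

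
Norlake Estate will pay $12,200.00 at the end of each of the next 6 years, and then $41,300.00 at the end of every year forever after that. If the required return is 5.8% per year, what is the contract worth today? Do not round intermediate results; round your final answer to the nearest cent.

$568071.23

PV of 6-year annuity: $12,200.00 × [1 − (1+0.058)^−6] / 0.058 = 60370.18662
Perpetuity value at year 6: $41,300.00 / 0.058 = 712068.96552
PV of perpetuity: 712068.96552 / (1+0.058)^6 = 507701.03867
Total PV = 60370.18662 + 507701.03867 = 568071.22529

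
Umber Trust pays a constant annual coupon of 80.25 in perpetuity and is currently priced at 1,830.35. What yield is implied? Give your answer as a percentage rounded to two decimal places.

P = C/r ⇒ r = C/P = 80.25/1,830.35 = 0.043844

4.38%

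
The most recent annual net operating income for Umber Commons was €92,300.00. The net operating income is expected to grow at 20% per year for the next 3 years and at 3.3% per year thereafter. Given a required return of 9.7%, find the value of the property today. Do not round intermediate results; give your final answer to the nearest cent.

€2282279.52

D_1 = 110760.00000
D_2 = 132912.00000
D_3 = 159494.40000
Terminal value at year 3: TV = D_3×(1+g_2)/(r−g_2) = 164757.71520/0.064 = 2574339.30000
P_0 = D_1/(1+r)^1 + D_2/(1+r)^2 + D_3/(1+r)^3 + TV/(1+r)^3
    = 100966.27165 + 110446.24064 + 120816.30699 + 1950050.70498 = 2282279.52425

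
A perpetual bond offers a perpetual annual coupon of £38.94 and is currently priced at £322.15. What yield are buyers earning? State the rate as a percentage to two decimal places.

P = C/r ⇒ r = C/P = £38.94/£322.15 = 0.120875

12.09%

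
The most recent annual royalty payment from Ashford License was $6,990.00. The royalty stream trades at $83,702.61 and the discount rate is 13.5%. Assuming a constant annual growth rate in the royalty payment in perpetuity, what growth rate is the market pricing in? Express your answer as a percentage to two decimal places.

4.75%

P = D₀(1+g)/(r−g) ⇒ P(r−g) = D₀(1+g) ⇒ g(P+D₀) = P·r − D₀
g = (P·r − D₀)/(P + D₀) = ($83,702.61×0.135 − $6,990.00) / ($83,702.61 + $6,990.00) = 0.047522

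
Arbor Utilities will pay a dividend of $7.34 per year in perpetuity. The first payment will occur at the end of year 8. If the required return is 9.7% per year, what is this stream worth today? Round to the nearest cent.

$39.58

Value at end of year 7: C / r = $7.34 / 0.097 = $75.6701
Discount to today: PV = $75.6701 / (1 + 0.097)^7 = $75.6701 / 1.911817 = $39.58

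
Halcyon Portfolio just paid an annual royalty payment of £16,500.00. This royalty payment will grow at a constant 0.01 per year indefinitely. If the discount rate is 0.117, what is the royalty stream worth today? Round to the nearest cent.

£155747.66

D₁ = D₀ × (1 + g) = £16,500.00 × 1.01 = £16,665.0000
Growing perpetuity: P = D₁ / (r − g) = £16,665.0000 / (0.117 − 0.01) = £155,747.66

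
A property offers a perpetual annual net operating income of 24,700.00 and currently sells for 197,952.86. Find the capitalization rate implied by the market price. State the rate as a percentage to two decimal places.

P = C/r ⇒ r = C/P = 24,700.00/197,952.86 = 0.124777

12.48%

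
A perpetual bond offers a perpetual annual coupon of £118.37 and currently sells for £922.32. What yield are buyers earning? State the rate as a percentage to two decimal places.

12.83%

P = C/r ⇒ r = C/P = £118.37/£922.32 = 0.128339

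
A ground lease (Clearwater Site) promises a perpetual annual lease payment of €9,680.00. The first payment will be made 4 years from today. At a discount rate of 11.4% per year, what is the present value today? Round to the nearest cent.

Value at end of year 3: C / r = €9,680.00 / 0.114 = €84,912.2807
Discount to today: PV = €84,912.2807 / (1 + 0.114)^3 = €84,912.2807 / 1.382470 = €61,420.72

€61420.72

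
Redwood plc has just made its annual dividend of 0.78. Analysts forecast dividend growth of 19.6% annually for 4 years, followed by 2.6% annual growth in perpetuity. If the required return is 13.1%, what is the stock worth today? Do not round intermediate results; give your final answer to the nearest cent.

13.13

D_1 = 0.93288
D_2 = 1.11572
D_3 = 1.33441
D_4 = 1.59595
Terminal value at year 4: TV = D_4×(1+g_2)/(r−g_2) = 1.63744/0.105 = 15.59471
P_0 = D_1/(1+r)^1 + D_2/(1+r)^2 + D_3/(1+r)^3 + D_4/(1+r)^4 + TV/(1+r)^4
    = 0.82483 + 0.87223 + 0.92236 + 0.97537 + 9.53075 = 13.12554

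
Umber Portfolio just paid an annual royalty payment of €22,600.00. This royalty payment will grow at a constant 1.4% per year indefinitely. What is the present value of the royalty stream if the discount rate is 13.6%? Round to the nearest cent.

€187839.34

D₁ = D₀ × (1 + g) = €22,600.00 × 1.014 = €22,916.4000
Growing perpetuity: P = D₁ / (r − g) = €22,916.4000 / (0.136 − 0.014) = €187,839.34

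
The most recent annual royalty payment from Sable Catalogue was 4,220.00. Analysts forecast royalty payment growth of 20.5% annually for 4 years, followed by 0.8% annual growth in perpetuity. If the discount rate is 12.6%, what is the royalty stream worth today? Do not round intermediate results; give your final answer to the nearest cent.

D_1 = 5085.10000
D_2 = 6127.54550
D_3 = 7383.69233
D_4 = 8897.34925
Terminal value at year 4: TV = D_4×(1+g_2)/(r−g_2) = 8968.52805/0.118 = 76004.47499
P_0 = D_1/(1+r)^1 + D_2/(1+r)^2 + D_3/(1+r)^3 + D_4/(1+r)^4 + TV/(1+r)^4
    = 4516.07460 + 4832.92175 + 5171.99886 + 5534.86556 + 47280.88547 = 67336.74624

67336.75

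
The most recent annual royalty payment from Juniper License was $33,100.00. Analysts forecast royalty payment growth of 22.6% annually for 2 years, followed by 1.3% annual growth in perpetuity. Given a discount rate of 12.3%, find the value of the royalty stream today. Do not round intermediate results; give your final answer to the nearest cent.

$438886.76

D_1 = 40580.60000
D_2 = 49751.81560
Terminal value at year 2: TV = D_2×(1+g_2)/(r−g_2) = 50398.58920/0.11 = 458168.99275
P_0 = D_1/(1+r)^1 + D_2/(1+r)^2 + TV/(1+r)^2
    = 36135.88602 + 39450.21929 + 363300.65580 = 438886.76111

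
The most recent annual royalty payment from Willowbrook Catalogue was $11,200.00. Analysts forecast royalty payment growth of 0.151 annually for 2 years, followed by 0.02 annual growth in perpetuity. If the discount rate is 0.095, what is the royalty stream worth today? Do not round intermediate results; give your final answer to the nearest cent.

$192445.80

D_1 = 12891.20000
D_2 = 14837.77120
Terminal value at year 2: TV = D_2×(1+g_2)/(r−g_2) = 15134.52662/0.075 = 201793.68832
P_0 = D_1/(1+r)^1 + D_2/(1+r)^2 + TV/(1+r)^2
    = 11772.78539 + 12374.86391 + 168298.14918 = 192445.79848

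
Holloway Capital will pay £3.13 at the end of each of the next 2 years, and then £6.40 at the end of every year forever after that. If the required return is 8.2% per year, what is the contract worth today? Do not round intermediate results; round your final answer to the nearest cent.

£72.23

PV of 2-year annuity: £3.13 × [1 − (1+0.082)^−2] / 0.082 = 5.56635
Perpetuity value at year 2: £6.40 / 0.082 = 78.04878
PV of perpetuity: 78.04878 / (1+0.082)^2 = 66.66711
Total PV = 5.56635 + 66.66711 = 72.23346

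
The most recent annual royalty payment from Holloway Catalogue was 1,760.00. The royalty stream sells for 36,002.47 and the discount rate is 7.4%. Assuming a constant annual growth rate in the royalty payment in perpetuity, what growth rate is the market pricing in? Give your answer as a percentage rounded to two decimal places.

P = D₀(1+g)/(r−g) ⇒ P(r−g) = D₀(1+g) ⇒ g(P+D₀) = P·r − D₀
g = (P·r − D₀)/(P + D₀) = (36,002.47×0.074 − 1,760.00) / (36,002.47 + 1,760.00) = 0.023944

2.39%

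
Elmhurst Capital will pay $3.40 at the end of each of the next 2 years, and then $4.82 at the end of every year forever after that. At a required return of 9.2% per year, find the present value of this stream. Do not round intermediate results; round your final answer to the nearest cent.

$49.90

PV of 2-year annuity: $3.40 × [1 − (1+0.092)^−2] / 0.092 = 5.96479
Perpetuity value at year 2: $4.82 / 0.092 = 52.39130
PV of perpetuity: 52.39130 / (1+0.092)^2 = 43.93533
Total PV = 5.96479 + 43.93533 = 49.90013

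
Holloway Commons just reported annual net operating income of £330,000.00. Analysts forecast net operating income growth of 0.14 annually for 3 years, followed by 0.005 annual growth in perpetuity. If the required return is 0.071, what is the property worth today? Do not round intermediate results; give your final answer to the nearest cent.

£7183263.89

D_1 = 376200.00000
D_2 = 428868.00000
D_3 = 488909.52000
Terminal value at year 3: TV = D_3×(1+g_2)/(r−g_2) = 491354.06760/0.066 = 7444758.60000
P_0 = D_1/(1+r)^1 + D_2/(1+r)^2 + D_3/(1+r)^3 + TV/(1+r)^3
    = 351260.50420 + 373890.73276 + 397978.93123 + 6060133.72559 = 7183263.89379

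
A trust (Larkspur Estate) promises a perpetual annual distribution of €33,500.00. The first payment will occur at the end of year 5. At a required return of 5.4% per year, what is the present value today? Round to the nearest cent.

Value at end of year 4: C / r = €33,500.00 / 0.054 = €620,370.3704
Discount to today: PV = €620,370.3704 / (1 + 0.054)^4 = €620,370.3704 / 1.234134 = €502,676.52

€502676.52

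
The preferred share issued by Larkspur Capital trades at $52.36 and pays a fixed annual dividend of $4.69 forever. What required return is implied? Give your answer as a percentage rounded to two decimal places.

8.96%

P = C/r ⇒ r = C/P = $4.69/$52.36 = 0.089572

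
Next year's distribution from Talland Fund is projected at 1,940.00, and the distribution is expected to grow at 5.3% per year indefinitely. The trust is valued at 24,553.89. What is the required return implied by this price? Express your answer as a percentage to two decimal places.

13.20%

P = D₁/(r − g) ⇒ r = D₁/P + g = 1,940.0000/24,553.89 + 0.053 = 0.079010 + 0.053 = 0.132010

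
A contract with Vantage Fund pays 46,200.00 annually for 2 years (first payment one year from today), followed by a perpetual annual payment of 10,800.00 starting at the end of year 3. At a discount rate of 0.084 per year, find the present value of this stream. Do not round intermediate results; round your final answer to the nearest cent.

PV of 2-year annuity: 46,200.00 × [1 − (1+0.084)^−2] / 0.084 = 81937.20129
Perpetuity value at year 2: 10,800.00 / 0.084 = 128571.42857
PV of perpetuity: 128571.42857 / (1+0.084)^2 = 109417.27762
Total PV = 81937.20129 + 109417.27762 = 191354.47891

191354.48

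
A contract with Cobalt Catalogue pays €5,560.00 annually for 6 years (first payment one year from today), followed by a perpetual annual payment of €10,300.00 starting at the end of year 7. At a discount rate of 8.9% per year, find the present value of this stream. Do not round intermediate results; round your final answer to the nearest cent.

PV of 6-year annuity: €5,560.00 × [1 − (1+0.089)^−6] / 0.089 = 25016.24560
Perpetuity value at year 6: €10,300.00 / 0.089 = 115730.33708
PV of perpetuity: 115730.33708 / (1+0.089)^6 = 69387.29217
Total PV = 25016.24560 + 69387.29217 = 94403.53777

€94403.54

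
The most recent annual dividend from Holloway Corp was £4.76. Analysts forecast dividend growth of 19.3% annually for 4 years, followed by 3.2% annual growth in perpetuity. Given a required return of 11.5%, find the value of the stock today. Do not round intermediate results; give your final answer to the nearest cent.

£100.18

D_1 = 5.67868
D_2 = 6.77467
D_3 = 8.08218
D_4 = 9.64204
Terminal value at year 4: TV = D_4×(1+g_2)/(r−g_2) = 9.95058/0.083 = 119.88651
P_0 = D_1/(1+r)^1 + D_2/(1+r)^2 + D_3/(1+r)^3 + D_4/(1+r)^4 + TV/(1+r)^4
    = 5.09299 + 5.44927 + 5.83047 + 6.23834 + 77.56590 = 100.17697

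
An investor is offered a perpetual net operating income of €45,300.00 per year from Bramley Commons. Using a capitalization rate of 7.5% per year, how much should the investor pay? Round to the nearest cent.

€604000.00

Level perpetuity: PV = C / r = €45,300.00 / 0.075 = €604,000.00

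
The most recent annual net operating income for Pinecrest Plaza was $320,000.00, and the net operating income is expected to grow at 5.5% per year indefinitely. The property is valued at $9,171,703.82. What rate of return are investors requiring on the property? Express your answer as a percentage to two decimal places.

9.18%

D₁ = $320,000.00 × 1.055 = $337,600.0000
P = D₁/(r − g) ⇒ r = D₁/P + g = $337,600.0000/$9,171,703.82 + 0.055 = 0.036809 + 0.055 = 0.091809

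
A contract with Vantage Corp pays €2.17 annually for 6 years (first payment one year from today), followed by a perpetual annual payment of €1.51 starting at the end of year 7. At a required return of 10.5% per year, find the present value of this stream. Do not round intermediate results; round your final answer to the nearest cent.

€17.21

PV of 6-year annuity: €2.17 × [1 − (1+0.105)^−6] / 0.105 = 9.31403
Perpetuity value at year 6: €1.51 / 0.105 = 14.38095
PV of perpetuity: 14.38095 / (1+0.105)^6 = 7.89976
Total PV = 9.31403 + 7.89976 = 17.21379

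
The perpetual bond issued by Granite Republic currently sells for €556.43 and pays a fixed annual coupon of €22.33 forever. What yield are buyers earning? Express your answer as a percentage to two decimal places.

4.01%

P = C/r ⇒ r = C/P = €22.33/€556.43 = 0.040131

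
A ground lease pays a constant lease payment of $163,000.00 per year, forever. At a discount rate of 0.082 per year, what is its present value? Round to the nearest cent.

Level perpetuity: PV = C / r = $163,000.00 / 0.082 = $1,987,804.88

$1987804.88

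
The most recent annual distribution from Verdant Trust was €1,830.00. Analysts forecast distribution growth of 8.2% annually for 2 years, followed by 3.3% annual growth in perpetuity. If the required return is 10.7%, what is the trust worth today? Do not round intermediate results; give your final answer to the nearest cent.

D_1 = 1980.06000
D_2 = 2142.42492
Terminal value at year 2: TV = D_2×(1+g_2)/(r−g_2) = 2213.12494/0.074 = 29907.09382
P_0 = D_1/(1+r)^1 + D_2/(1+r)^2 + TV/(1+r)^2
    = 1788.67209 + 1748.27750 + 24405.00895 = 27941.95854

€27941.96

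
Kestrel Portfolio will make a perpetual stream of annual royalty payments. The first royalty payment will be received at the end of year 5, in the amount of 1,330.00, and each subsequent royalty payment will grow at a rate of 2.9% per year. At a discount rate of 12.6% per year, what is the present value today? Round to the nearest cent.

8529.55

Value at end of year 4: C₁ / (r − g) = 1,330.00 / (0.126 − 0.029) = 13,711.3402
Discount to today: PV = 13,711.3402 / (1 + 0.126)^4 = 13,711.3402 / 1.607510 = 8,529.55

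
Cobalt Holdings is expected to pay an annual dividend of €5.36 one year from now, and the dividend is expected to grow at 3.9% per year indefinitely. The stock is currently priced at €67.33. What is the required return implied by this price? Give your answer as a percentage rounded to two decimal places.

P = D₁/(r − g) ⇒ r = D₁/P + g = €5.3600/€67.33 + 0.039 = 0.079608 + 0.039 = 0.118608

11.86%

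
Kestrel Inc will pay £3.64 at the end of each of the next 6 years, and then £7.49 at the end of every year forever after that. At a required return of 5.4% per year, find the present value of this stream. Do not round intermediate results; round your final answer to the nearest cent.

PV of 6-year annuity: £3.64 × [1 − (1+0.054)^−6] / 0.054 = 18.24151
Perpetuity value at year 6: £7.49 / 0.054 = 138.70370
PV of perpetuity: 138.70370 / (1+0.054)^6 = 101.16829
Total PV = 18.24151 + 101.16829 = 119.40980

£119.41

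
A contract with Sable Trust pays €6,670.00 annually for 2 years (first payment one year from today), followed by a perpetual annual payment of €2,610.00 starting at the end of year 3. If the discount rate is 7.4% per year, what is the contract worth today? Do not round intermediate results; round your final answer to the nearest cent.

PV of 2-year annuity: €6,670.00 × [1 − (1+0.074)^−2] / 0.074 = 11992.95001
Perpetuity value at year 2: €2,610.00 / 0.074 = 35270.27027
PV of perpetuity: 35270.27027 / (1+0.074)^2 = 30577.37679
Total PV = 11992.95001 + 30577.37679 = 42570.32680

€42570.33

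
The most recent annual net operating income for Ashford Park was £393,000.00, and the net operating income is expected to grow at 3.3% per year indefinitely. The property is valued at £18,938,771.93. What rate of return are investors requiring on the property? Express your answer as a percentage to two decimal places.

D₁ = £393,000.00 × 1.033 = £405,969.0000
P = D₁/(r − g) ⇒ r = D₁/P + g = £405,969.0000/£18,938,771.93 + 0.033 = 0.021436 + 0.033 = 0.054436

5.44%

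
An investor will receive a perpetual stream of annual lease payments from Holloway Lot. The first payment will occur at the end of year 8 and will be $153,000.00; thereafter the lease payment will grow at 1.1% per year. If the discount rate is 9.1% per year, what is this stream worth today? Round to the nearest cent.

Value at end of year 7: C₁ / (r − g) = $153,000.00 / (0.091 − 0.011) = $1,912,500.0000
Discount to today: PV = $1,912,500.0000 / (1 + 0.091)^7 = $1,912,500.0000 / 1.839811 = $1,039,508.85

$1039508.85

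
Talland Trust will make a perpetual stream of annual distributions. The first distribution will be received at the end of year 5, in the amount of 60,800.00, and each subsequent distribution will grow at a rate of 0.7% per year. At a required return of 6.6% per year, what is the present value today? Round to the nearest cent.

Value at end of year 4: C₁ / (r − g) = 60,800.00 / (0.066 − 0.007) = 1,030,508.4746
Discount to today: PV = 1,030,508.4746 / (1 + 0.066)^4 = 1,030,508.4746 / 1.291305 = 798,036.49

798036.49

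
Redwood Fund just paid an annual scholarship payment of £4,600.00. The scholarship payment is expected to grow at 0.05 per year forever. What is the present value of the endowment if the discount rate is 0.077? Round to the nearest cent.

D₁ = D₀ × (1 + g) = £4,600.00 × 1.05 = £4,830.0000
Growing perpetuity: P = D₁ / (r − g) = £4,830.0000 / (0.077 − 0.05) = £178,888.89

£178888.89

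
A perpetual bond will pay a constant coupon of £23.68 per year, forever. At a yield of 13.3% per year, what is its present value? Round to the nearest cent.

Level perpetuity: PV = C / r = £23.68 / 0.133 = £178.05

£178.05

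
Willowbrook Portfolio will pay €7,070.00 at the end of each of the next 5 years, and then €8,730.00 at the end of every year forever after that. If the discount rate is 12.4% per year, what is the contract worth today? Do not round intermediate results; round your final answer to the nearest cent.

€64478.12

PV of 5-year annuity: €7,070.00 × [1 − (1+0.124)^−5] / 0.124 = 25235.23045
Perpetuity value at year 5: €8,730.00 / 0.124 = 70403.22581
PV of perpetuity: 70403.22581 / (1+0.124)^5 = 39242.89175
Total PV = 25235.23045 + 39242.89175 = 64478.12219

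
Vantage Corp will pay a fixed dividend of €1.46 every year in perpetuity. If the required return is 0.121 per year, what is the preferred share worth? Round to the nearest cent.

€12.07

Level perpetuity: PV = C / r = €1.46 / 0.121 = €12.07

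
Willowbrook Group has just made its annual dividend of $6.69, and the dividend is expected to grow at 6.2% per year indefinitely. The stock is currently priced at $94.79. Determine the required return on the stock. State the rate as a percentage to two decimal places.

13.70%

D₁ = $6.69 × 1.062 = $7.1048
P = D₁/(r − g) ⇒ r = D₁/P + g = $7.1048/$94.79 + 0.062 = 0.074953 + 0.062 = 0.136953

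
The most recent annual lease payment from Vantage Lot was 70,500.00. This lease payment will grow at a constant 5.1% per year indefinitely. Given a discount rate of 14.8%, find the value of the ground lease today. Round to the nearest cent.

763871.13

D₁ = D₀ × (1 + g) = 70,500.00 × 1.051 = 74,095.5000
Growing perpetuity: P = D₁ / (r − g) = 74,095.5000 / (0.148 − 0.051) = 763,871.13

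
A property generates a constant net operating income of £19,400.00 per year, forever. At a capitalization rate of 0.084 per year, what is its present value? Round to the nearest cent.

£230952.38

Level perpetuity: PV = C / r = £19,400.00 / 0.084 = £230,952.38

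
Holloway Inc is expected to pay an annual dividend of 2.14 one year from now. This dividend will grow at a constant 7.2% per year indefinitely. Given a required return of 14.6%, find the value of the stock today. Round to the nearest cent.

Growing perpetuity: P = D₁ / (r − g) = 2.1400 / (0.146 − 0.072) = 28.92

28.92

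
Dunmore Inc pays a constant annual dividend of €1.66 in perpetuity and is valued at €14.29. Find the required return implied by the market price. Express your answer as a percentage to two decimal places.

11.62%

P = C/r ⇒ r = C/P = €1.66/€14.29 = 0.116165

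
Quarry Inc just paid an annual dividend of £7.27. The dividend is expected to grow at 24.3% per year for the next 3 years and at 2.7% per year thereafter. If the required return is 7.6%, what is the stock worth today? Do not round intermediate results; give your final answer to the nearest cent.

£264.21

D_1 = 9.03661
D_2 = 11.23251
D_3 = 13.96201
Terminal value at year 3: TV = D_3×(1+g_2)/(r−g_2) = 14.33898/0.049 = 292.63223
P_0 = D_1/(1+r)^1 + D_2/(1+r)^2 + D_3/(1+r)^3 + TV/(1+r)^3
    = 8.39834 + 9.70180 + 11.20756 + 234.90126 = 264.20895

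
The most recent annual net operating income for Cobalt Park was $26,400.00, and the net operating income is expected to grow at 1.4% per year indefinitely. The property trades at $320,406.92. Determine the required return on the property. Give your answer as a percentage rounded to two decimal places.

D₁ = $26,400.00 × 1.014 = $26,769.6000
P = D₁/(r − g) ⇒ r = D₁/P + g = $26,769.6000/$320,406.92 + 0.014 = 0.083549 + 0.014 = 0.097549

9.75%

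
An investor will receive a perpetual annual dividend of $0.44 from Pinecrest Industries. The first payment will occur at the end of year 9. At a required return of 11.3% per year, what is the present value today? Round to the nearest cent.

Value at end of year 8: C / r = $0.44 / 0.113 = $3.8938
Discount to today: PV = $3.8938 / (1 + 0.113)^8 = $3.8938 / 2.354840 = $1.65

$1.65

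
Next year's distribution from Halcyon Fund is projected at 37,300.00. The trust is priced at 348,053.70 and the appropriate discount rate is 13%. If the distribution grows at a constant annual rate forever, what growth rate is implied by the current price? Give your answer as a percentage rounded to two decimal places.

2.28%

P = D₁/(r−g) ⇒ g = r − D₁/P = 0.13 − 37,300.00/348,053.70 = 0.022833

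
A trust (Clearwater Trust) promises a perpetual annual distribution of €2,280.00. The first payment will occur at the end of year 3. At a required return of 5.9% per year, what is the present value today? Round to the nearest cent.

Value at end of year 2: C / r = €2,280.00 / 0.059 = €38,644.0678
Discount to today: PV = €38,644.0678 / (1 + 0.059)^2 = €38,644.0678 / 1.121481 = €34,458.07

€34458.07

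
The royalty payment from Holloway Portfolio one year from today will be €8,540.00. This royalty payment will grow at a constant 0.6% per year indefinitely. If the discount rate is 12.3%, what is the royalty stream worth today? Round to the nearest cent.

Growing perpetuity: P = D₁ / (r − g) = €8,540.0000 / (0.123 − 0.006) = €72,991.45

€72991.45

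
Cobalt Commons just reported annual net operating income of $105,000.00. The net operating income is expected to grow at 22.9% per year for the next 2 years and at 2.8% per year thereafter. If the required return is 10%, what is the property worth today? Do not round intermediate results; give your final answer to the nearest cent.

$2119792.23

D_1 = 129045.00000
D_2 = 158596.30500
Terminal value at year 2: TV = D_2×(1+g_2)/(r−g_2) = 163037.00154/0.072 = 2264402.79917
P_0 = D_1/(1+r)^1 + D_2/(1+r)^2 + TV/(1+r)^2
    = 117313.63636 + 131071.32645 + 1871407.27204 = 2119792.23485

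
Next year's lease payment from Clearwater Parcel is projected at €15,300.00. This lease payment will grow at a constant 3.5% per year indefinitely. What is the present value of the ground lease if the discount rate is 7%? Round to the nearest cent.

€437142.86

Growing perpetuity: P = D₁ / (r − g) = €15,300.0000 / (0.07 − 0.035) = €437,142.86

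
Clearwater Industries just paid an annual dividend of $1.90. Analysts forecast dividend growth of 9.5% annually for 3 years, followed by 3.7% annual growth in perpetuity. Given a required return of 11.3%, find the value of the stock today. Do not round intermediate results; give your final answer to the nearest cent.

$30.21

D_1 = 2.08050
D_2 = 2.27815
D_3 = 2.49457
Terminal value at year 3: TV = D_3×(1+g_2)/(r−g_2) = 2.58687/0.076 = 34.03777
P_0 = D_1/(1+r)^1 + D_2/(1+r)^2 + D_3/(1+r)^3 + TV/(1+r)^3
    = 1.86927 + 1.83904 + 1.80930 + 24.68742 = 30.20503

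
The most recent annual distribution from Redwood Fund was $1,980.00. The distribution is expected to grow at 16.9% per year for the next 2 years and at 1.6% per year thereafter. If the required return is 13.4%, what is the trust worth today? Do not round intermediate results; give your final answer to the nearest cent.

$22261.95

D_1 = 2314.62000
D_2 = 2705.79078
Terminal value at year 2: TV = D_2×(1+g_2)/(r−g_2) = 2749.08343/0.118 = 23297.31722
P_0 = D_1/(1+r)^1 + D_2/(1+r)^2 + TV/(1+r)^2
    = 2041.11111 + 2104.10837 + 18116.72967 = 22261.94915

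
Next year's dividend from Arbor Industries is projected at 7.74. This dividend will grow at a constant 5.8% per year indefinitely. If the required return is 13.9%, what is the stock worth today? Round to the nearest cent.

95.56

Growing perpetuity: P = D₁ / (r − g) = 7.7400 / (0.139 − 0.058) = 95.56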